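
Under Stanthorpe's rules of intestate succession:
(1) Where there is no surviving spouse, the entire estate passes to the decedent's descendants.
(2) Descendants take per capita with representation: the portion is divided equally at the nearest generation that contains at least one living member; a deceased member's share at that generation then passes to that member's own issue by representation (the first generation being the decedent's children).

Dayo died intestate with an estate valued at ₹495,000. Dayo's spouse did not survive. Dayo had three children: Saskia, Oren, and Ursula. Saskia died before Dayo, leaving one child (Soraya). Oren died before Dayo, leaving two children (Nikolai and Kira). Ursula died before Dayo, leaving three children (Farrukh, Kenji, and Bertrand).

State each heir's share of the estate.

The entire ₹495,000 passes to the descendants.
No child survives, so the initial division is made at the grandchildren's generation.
That amount (₹495,000) is divided into 6 shares of ₹82,500: Soraya, Nikolai, Kira, Farrukh, Kenji, and Bertrand each take ₹82,500.

Soraya: ₹82,500; Nikolai: ₹82,500; Kira: ₹82,500; Farrukh: ₹82,500; Kenji: ₹82,500; Bertrand: ₹82,500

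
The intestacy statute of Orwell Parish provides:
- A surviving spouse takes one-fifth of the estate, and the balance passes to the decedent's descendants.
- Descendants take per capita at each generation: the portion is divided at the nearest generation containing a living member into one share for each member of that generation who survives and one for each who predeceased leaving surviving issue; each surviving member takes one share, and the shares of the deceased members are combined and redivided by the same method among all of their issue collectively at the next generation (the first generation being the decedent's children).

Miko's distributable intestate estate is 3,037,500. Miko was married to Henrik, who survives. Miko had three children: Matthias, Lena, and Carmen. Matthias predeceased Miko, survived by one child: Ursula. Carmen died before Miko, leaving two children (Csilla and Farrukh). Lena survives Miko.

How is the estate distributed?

Henrik takes one-fifth of 3,037,500 = 607,500. The remaining 2,430,000 passes to the descendants.
The descendants' portion (2,430,000) is divided at the children's generation into 3 shares of 810,000. Lena takes 810,000. The 2 shares of the deceased (Matthias and Carmen) are combined into a pool of 1,620,000.
That pool (1,620,000) is divided at the grandchildren's generation equally among Ursula, Csilla, and Farrukh: 540,000 each.

Henrik: 607,500; Ursula: 540,000; Lena: 810,000; Csilla: 540,000; Farrukh: 540,000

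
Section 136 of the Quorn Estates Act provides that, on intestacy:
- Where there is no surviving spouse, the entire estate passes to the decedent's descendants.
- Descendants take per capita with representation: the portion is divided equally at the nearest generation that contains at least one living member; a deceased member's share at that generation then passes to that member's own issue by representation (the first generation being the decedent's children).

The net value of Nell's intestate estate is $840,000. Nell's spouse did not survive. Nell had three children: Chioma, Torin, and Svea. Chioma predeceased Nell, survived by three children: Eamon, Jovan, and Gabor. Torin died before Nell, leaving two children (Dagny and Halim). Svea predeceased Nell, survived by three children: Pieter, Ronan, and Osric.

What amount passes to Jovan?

Jovan receives $105,000.

The entire $840,000 passes to the descendants.
No child survives, so the initial division is made at the grandchildren's generation.
That amount ($840,000) is divided into 8 shares of $105,000: Eamon, Jovan, Gabor, Dagny, Halim, Pieter, Ronan, and Osric each take $105,000.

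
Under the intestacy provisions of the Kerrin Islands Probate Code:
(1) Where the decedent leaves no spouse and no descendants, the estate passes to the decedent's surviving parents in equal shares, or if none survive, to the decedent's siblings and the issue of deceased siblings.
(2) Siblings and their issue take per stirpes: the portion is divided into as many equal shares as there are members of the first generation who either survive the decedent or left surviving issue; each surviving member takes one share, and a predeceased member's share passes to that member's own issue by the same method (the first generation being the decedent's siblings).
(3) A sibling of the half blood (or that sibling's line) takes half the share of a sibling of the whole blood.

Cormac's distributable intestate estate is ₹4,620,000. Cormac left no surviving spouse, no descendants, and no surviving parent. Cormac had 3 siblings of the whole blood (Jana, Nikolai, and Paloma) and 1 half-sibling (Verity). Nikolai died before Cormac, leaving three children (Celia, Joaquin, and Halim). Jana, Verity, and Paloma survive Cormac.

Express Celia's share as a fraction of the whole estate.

The entire ₹4,620,000 passes to the siblings and their issue.
Counting each half-blood sibling's line as half a unit, there are 7/2 units in ₹4,620,000, so one unit is ₹1,320,000. Whole-blood lines (Jana, Nikolai, and Paloma) take ₹1,320,000 each; half-blood lines (Verity) take ₹660,000 each.
Nikolai's share (₹1,320,000) is divided into 3 shares of ₹440,000: Celia, Joaquin, and Halim each take ₹440,000.

Celia receives 2/21 of the estate.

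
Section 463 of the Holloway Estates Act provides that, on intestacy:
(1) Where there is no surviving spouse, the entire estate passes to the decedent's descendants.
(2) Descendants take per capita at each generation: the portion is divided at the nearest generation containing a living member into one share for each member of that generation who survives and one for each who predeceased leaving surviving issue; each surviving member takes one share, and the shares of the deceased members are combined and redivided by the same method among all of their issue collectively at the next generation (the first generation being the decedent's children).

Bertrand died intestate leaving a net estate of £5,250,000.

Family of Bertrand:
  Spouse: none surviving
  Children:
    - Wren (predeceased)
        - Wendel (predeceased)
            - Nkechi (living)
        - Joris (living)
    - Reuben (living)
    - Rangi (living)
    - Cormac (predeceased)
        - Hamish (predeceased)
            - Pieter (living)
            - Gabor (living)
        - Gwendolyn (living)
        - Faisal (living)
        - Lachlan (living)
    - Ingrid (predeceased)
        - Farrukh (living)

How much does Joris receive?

The entire £5,250,000 passes to the descendants.
That amount (£5,250,000) is divided at the children's generation into 5 shares of £1,050,000. Reuben and Rangi each take £1,050,000. The 3 shares of the deceased (Wren, Cormac, and Ingrid) are combined into a pool of £3,150,000.
That pool (£3,150,000) is divided at the grandchildren's generation into 7 shares of £450,000. Joris, Gwendolyn, Faisal, Lachlan, and Farrukh each take £450,000. The 2 shares of the deceased (Wendel and Hamish) are combined into a pool of £900,000.
That pool (£900,000) is divided at the great-grandchildren's generation equally among Nkechi, Pieter, and Gabor: £300,000 each.

Joris receives £450,000.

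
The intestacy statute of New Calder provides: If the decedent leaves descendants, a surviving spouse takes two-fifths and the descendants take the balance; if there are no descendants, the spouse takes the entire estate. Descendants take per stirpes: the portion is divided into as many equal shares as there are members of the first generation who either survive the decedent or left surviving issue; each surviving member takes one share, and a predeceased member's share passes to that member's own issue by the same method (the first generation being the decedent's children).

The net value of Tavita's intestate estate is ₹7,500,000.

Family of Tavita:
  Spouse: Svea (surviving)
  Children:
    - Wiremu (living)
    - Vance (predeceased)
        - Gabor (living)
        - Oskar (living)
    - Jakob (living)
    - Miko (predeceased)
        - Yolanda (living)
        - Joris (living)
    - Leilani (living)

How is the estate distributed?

Svea: ₹3,000,000; Wiremu: ₹900,000; Gabor: ₹450,000; Oskar: ₹450,000; Jakob: ₹900,000; Yolanda: ₹450,000; Joris: ₹450,000; Leilani: ₹900,000

Svea takes two-fifths of ₹7,500,000 = ₹3,000,000. The remaining ₹4,500,000 passes to the descendants.
The descendants' portion (₹4,500,000) is divided into 5 shares of ₹900,000: Wiremu, Jakob, and Leilani each take ₹900,000; Vance's ₹900,000 share passes to Vance's issue; Miko's ₹900,000 share passes to Miko's issue.
Vance's share (₹900,000) is divided into 2 shares of ₹450,000: Gabor and Oskar each take ₹450,000.
Miko's share (₹900,000) is divided into 2 shares of ₹450,000: Yolanda and Joris each take ₹450,000.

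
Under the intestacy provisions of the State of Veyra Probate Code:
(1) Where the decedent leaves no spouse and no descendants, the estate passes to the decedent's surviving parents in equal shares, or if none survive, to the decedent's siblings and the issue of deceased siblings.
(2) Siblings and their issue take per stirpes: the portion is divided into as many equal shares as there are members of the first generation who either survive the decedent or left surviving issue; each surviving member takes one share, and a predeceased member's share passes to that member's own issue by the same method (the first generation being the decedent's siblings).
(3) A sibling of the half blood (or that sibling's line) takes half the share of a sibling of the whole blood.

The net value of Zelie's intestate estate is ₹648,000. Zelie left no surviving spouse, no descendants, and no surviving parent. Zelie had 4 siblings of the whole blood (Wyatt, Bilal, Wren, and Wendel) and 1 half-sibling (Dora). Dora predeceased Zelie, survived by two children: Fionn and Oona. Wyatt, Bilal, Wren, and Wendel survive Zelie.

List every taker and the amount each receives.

Fionn: ₹36,000; Oona: ₹36,000; Wyatt: ₹144,000; Bilal: ₹144,000; Wren: ₹144,000; Wendel: ₹144,000

The entire ₹648,000 passes to the siblings and their issue.
Counting each half-blood sibling's line as half a unit, there are 9/2 units in ₹648,000, so one unit is ₹144,000. Whole-blood lines (Wyatt, Bilal, Wren, and Wendel) take ₹144,000 each; half-blood lines (Dora) take ₹72,000 each.
Dora's share (₹72,000) is divided into 2 shares of ₹36,000: Fionn and Oona each take ₹36,000.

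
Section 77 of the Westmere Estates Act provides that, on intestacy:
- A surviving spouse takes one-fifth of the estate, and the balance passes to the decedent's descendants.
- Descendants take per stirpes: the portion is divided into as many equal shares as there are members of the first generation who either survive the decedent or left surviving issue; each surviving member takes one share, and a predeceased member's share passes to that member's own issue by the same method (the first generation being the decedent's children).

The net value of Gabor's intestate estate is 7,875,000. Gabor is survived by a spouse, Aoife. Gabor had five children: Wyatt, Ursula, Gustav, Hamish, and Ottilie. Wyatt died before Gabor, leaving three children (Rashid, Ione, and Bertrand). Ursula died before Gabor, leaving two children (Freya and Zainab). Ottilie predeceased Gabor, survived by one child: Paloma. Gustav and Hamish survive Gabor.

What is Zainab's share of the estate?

Zainab receives 630,000.

Aoife takes one-fifth of 7,875,000 = 1,575,000. The remaining 6,300,000 passes to the descendants.
The descendants' portion (6,300,000) is divided into 5 shares of 1,260,000: Gustav and Hamish each take 1,260,000; Wyatt's 1,260,000 share passes to Wyatt's issue; Ursula's 1,260,000 share passes to Ursula's issue; Ottilie's 1,260,000 share passes to Ottilie's issue.
Wyatt's share (1,260,000) is divided into 3 shares of 420,000: Rashid, Ione, and Bertrand each take 420,000.
Ursula's share (1,260,000) is divided into 2 shares of 630,000: Freya and Zainab each take 630,000.
Ottilie's share (1,260,000) passes entirely to Paloma.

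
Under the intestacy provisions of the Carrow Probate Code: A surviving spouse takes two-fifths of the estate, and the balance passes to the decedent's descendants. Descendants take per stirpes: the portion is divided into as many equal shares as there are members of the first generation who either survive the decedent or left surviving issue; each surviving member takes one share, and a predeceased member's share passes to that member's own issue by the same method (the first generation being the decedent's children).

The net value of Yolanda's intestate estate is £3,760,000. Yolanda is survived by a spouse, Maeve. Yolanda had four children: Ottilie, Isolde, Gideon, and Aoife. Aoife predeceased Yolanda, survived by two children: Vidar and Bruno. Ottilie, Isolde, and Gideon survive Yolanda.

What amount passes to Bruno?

Bruno receives £282,000.

Maeve takes two-fifths of £3,760,000 = £1,504,000. The remaining £2,256,000 passes to the descendants.
The descendants' portion (£2,256,000) is divided into 4 shares of £564,000: Ottilie, Isolde, and Gideon each take £564,000; Aoife's £564,000 share passes to Aoife's issue.
Aoife's share (£564,000) is divided into 2 shares of £282,000: Vidar and Bruno each take £282,000.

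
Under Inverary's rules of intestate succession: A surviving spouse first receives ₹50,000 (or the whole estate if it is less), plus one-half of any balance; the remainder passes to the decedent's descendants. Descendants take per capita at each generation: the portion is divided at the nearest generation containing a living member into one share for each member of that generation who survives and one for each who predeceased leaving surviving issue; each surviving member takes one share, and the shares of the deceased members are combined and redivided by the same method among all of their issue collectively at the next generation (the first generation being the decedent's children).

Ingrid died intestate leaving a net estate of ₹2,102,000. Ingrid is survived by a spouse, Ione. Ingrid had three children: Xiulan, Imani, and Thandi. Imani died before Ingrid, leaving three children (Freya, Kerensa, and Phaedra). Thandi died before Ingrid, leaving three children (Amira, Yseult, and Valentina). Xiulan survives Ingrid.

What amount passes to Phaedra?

Phaedra receives ₹114,000.

Ione first takes ₹50,000, leaving a balance of ₹2,052,000. Ione then takes one-half of the balance (₹1,026,000), for a total of ₹1,076,000. The remaining ₹1,026,000 passes to the descendants.
The descendants' portion (₹1,026,000) is divided at the children's generation into 3 shares of ₹342,000. Xiulan takes ₹342,000. The 2 shares of the deceased (Imani and Thandi) are combined into a pool of ₹684,000.
That pool (₹684,000) is divided at the grandchildren's generation equally among Freya, Kerensa, Phaedra, Amira, Yseult, and Valentina: ₹114,000 each.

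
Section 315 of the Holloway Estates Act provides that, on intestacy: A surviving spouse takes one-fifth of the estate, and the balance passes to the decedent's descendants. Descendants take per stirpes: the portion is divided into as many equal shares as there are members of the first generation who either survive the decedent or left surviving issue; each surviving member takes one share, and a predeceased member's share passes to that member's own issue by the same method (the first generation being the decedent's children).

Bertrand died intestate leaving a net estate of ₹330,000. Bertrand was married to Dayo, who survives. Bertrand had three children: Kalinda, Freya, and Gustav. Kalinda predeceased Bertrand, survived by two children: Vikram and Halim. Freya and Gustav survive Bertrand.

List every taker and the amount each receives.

Dayo takes one-fifth of ₹330,000 = ₹66,000. The remaining ₹264,000 passes to the descendants.
The descendants' portion (₹264,000) is divided into 3 shares of ₹88,000: Freya and Gustav each take ₹88,000; Kalinda's ₹88,000 share passes to Kalinda's issue.
Kalinda's share (₹88,000) is divided into 2 shares of ₹44,000: Vikram and Halim each take ₹44,000.

Dayo: ₹66,000; Vikram: ₹44,000; Halim: ₹44,000; Freya: ₹88,000; Gustav: ₹88,000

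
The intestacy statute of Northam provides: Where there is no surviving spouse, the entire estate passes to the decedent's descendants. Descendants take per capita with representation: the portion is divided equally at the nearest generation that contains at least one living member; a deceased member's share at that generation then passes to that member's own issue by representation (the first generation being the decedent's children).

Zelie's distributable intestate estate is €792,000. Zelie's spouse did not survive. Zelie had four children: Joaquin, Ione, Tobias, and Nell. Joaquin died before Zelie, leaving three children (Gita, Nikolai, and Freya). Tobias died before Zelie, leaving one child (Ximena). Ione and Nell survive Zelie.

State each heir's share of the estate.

The entire €792,000 passes to the descendants.
That amount (€792,000) is divided into 4 shares of €198,000: Ione and Nell each take €198,000; Joaquin's €198,000 share passes to Joaquin's issue; Tobias's €198,000 share passes to Tobias's issue.
Joaquin's share (€198,000) is divided into 3 shares of €66,000: Gita, Nikolai, and Freya each take €66,000.
Tobias's share (€198,000) passes entirely to Ximena.

Gita: €66,000; Nikolai: €66,000; Freya: €66,000; Ione: €198,000; Ximena: €198,000; Nell: €198,000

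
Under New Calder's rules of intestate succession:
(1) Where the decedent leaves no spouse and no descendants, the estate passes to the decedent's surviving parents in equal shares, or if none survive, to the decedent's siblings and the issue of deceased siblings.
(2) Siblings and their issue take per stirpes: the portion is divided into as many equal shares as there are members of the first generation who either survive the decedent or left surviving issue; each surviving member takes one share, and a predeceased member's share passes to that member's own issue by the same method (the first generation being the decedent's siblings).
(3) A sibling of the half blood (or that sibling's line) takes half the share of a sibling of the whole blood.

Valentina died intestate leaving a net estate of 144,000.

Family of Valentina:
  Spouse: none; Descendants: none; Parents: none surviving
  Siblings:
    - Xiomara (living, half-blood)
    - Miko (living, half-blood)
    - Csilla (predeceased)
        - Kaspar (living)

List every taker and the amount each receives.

The entire 144,000 passes to the siblings and their issue.
Counting each half-blood sibling's line as half a unit, there are 2 units in 144,000, so one unit is 72,000. Whole-blood lines (Csilla) take 72,000 each; half-blood lines (Xiomara and Miko) take 36,000 each.
Csilla's share (72,000) passes entirely to Kaspar.

Xiomara: 36,000; Miko: 36,000; Kaspar: 72,000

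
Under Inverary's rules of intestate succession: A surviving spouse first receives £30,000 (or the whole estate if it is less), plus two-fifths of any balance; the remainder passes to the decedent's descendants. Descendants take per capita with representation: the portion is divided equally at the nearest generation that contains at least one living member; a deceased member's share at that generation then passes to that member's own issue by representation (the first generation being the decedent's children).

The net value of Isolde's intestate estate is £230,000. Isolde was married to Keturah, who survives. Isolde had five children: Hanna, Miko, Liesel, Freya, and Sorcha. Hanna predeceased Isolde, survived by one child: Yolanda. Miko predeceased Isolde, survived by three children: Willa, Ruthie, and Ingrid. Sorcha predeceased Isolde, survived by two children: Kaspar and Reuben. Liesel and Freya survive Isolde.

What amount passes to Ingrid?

Keturah first takes £30,000, leaving a balance of £200,000. Keturah then takes two-fifths of the balance (£80,000), for a total of £110,000. The remaining £120,000 passes to the descendants.
The descendants' portion (£120,000) is divided into 5 shares of £24,000: Liesel and Freya each take £24,000; Hanna's £24,000 share passes to Hanna's issue; Miko's £24,000 share passes to Miko's issue; Sorcha's £24,000 share passes to Sorcha's issue.
Hanna's share (£24,000) passes entirely to Yolanda.
Miko's share (£24,000) is divided into 3 shares of £8,000: Willa, Ruthie, and Ingrid each take £8,000.
Sorcha's share (£24,000) is divided into 2 shares of £12,000: Kaspar and Reuben each take £12,000.

Ingrid receives £8,000.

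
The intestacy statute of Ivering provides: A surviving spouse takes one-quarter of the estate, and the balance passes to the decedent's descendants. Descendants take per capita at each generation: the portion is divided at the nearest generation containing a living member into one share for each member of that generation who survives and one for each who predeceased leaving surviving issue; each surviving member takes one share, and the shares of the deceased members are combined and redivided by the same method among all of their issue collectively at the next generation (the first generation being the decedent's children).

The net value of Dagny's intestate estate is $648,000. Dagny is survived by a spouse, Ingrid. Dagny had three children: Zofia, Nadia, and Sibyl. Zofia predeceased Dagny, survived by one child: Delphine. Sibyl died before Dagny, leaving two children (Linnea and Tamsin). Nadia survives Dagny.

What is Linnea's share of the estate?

Ingrid takes one-quarter of $648,000 = $162,000. The remaining $486,000 passes to the descendants.
The descendants' portion ($486,000) is divided at the children's generation into 3 shares of $162,000. Nadia takes $162,000. The 2 shares of the deceased (Zofia and Sibyl) are combined into a pool of $324,000.
That pool ($324,000) is divided at the grandchildren's generation equally among Delphine, Linnea, and Tamsin: $108,000 each.

Linnea receives $108,000.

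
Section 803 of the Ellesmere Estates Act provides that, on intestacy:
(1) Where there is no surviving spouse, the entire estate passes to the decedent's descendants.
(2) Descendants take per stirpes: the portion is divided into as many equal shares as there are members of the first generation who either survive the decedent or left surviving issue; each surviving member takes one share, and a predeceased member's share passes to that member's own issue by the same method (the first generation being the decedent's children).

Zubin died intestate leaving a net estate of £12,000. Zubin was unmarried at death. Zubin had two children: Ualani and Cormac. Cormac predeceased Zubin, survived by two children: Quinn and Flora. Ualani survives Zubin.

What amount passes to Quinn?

The entire £12,000 passes to the descendants.
That amount (£12,000) is divided into 2 shares of £6,000: Ualani takes £6,000; Cormac's £6,000 share passes to Cormac's issue.
Cormac's share (£6,000) is divided into 2 shares of £3,000: Quinn and Flora each take £3,000.

Quinn receives £3,000.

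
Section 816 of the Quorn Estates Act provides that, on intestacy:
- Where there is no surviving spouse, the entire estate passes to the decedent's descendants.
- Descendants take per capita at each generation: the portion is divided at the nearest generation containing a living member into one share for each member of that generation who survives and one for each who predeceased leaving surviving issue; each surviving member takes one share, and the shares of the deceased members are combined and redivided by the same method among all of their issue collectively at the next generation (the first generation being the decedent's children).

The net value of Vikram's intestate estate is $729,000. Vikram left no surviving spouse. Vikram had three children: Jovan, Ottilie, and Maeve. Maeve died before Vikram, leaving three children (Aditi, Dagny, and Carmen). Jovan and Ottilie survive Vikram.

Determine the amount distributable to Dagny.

The entire $729,000 passes to the descendants.
That amount ($729,000) is divided at the children's generation into 3 shares of $243,000. Jovan and Ottilie each take $243,000. The remaining share for the deceased Maeve ($243,000) is carried to the next generation.
That pool ($243,000) is divided at the grandchildren's generation equally among Aditi, Dagny, and Carmen: $81,000 each.

Dagny receives $81,000.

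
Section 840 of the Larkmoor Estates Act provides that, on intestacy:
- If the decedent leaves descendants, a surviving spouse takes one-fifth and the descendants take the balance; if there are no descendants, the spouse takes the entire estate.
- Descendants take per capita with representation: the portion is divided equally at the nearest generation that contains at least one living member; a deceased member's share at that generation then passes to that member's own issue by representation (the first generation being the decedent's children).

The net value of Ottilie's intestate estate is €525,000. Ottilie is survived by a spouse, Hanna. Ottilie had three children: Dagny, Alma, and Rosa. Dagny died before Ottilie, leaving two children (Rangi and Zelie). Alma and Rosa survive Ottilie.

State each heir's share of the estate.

Hanna: €105,000; Rangi: €70,000; Zelie: €70,000; Alma: €140,000; Rosa: €140,000

Hanna takes one-fifth of €525,000 = €105,000. The remaining €420,000 passes to the descendants.
The descendants' portion (€420,000) is divided into 3 shares of €140,000: Alma and Rosa each take €140,000; Dagny's €140,000 share passes to Dagny's issue.
Dagny's share (€140,000) is divided into 2 shares of €70,000: Rangi and Zelie each take €70,000.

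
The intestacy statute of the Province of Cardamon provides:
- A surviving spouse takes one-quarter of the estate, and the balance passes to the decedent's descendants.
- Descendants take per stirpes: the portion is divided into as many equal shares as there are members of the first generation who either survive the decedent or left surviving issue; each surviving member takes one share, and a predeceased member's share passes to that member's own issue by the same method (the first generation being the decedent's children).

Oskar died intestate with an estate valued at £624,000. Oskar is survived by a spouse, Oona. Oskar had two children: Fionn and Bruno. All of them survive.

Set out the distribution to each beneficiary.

Oona: £156,000; Fionn: £234,000; Bruno: £234,000

Oona takes one-quarter of £624,000 = £156,000. The remaining £468,000 passes to the descendants.
The descendants' portion (£468,000) is divided into 2 shares of £234,000: Fionn and Bruno each take £234,000.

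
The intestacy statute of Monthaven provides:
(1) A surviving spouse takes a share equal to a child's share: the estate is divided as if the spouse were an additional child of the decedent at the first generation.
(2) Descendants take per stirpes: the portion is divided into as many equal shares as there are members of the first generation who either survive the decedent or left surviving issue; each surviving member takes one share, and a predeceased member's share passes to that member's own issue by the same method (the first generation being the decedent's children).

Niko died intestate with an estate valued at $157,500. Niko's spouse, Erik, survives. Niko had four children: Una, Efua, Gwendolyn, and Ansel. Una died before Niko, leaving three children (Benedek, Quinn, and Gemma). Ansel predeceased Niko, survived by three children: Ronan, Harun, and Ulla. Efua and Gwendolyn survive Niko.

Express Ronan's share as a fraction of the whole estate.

The spouse counts as an additional share at the children's level, so there are 5 primary shares of $31,500. Erik takes one such share ($31,500).
The children's combined portion ($126,000) is divided into 4 shares of $31,500: Efua and Gwendolyn each take $31,500; Una's $31,500 share passes to Una's issue; Ansel's $31,500 share passes to Ansel's issue.
Una's share ($31,500) is divided into 3 shares of $10,500: Benedek, Quinn, and Gemma each take $10,500.
Ansel's share ($31,500) is divided into 3 shares of $10,500: Ronan, Harun, and Ulla each take $10,500.

Ronan receives 1/15 of the estate.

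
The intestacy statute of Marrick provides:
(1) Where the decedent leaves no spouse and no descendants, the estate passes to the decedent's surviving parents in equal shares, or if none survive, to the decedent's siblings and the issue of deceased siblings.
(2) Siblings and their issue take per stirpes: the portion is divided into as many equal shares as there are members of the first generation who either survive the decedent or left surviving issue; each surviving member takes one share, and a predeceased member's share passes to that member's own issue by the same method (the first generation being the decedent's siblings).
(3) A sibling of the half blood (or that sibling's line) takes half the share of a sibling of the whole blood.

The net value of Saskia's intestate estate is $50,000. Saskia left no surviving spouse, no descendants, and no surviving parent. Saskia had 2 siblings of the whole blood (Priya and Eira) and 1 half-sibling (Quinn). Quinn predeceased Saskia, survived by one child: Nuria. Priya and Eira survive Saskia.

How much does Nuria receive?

The entire $50,000 passes to the siblings and their issue.
Counting each half-blood sibling's line as half a unit, there are 5/2 units in $50,000, so one unit is $20,000. Whole-blood lines (Priya and Eira) take $20,000 each; half-blood lines (Quinn) take $10,000 each.
Quinn's share ($10,000) passes entirely to Nuria.

Nuria receives $10,000.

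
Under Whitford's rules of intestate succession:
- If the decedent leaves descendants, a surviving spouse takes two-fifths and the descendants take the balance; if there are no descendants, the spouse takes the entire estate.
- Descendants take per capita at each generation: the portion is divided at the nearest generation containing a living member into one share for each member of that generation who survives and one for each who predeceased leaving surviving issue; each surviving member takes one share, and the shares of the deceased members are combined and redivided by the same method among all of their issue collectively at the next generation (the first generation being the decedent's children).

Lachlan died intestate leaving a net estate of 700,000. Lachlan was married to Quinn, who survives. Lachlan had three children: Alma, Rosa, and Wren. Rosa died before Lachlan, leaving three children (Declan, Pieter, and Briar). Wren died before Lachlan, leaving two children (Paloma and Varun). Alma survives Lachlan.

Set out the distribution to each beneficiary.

Quinn: 280,000; Alma: 140,000; Declan: 56,000; Pieter: 56,000; Briar: 56,000; Paloma: 56,000; Varun: 56,000

Quinn takes two-fifths of 700,000 = 280,000. The remaining 420,000 passes to the descendants.
The descendants' portion (420,000) is divided at the children's generation into 3 shares of 140,000. Alma takes 140,000. The 2 shares of the deceased (Rosa and Wren) are combined into a pool of 280,000.
That pool (280,000) is divided at the grandchildren's generation equally among Declan, Pieter, Briar, Paloma, and Varun: 56,000 each.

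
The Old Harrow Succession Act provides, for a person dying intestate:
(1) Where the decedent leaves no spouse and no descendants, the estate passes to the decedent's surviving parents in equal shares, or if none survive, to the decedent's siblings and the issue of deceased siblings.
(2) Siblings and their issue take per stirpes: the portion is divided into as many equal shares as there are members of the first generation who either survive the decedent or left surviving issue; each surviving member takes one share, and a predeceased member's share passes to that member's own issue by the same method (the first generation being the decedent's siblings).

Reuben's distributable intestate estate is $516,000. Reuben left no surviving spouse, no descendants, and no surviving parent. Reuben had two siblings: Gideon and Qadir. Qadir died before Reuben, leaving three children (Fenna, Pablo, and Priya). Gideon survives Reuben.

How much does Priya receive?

The entire $516,000 passes to the siblings and their issue.
That amount ($516,000) is divided into 2 shares of $258,000: Gideon takes $258,000; Qadir's $258,000 share passes to Qadir's issue.
Qadir's share ($258,000) is divided into 3 shares of $86,000: Fenna, Pablo, and Priya each take $86,000.

Priya receives $86,000.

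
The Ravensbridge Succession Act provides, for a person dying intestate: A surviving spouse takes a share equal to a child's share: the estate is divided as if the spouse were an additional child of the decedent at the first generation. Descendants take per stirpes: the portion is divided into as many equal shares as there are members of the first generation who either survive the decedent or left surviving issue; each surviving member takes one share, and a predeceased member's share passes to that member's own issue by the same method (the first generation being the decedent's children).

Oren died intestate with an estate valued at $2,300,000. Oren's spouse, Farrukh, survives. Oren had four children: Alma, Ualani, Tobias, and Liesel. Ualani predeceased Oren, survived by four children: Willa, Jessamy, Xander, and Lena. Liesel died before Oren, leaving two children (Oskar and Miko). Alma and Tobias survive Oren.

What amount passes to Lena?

Lena receives $115,000.

The spouse counts as an additional share at the children's level, so there are 5 primary shares of $460,000. Farrukh takes one such share ($460,000).
The children's combined portion ($1,840,000) is divided into 4 shares of $460,000: Alma and Tobias each take $460,000; Ualani's $460,000 share passes to Ualani's issue; Liesel's $460,000 share passes to Liesel's issue.
Ualani's share ($460,000) is divided into 4 shares of $115,000: Willa, Jessamy, Xander, and Lena each take $115,000.
Liesel's share ($460,000) is divided into 2 shares of $230,000: Oskar and Miko each take $230,000.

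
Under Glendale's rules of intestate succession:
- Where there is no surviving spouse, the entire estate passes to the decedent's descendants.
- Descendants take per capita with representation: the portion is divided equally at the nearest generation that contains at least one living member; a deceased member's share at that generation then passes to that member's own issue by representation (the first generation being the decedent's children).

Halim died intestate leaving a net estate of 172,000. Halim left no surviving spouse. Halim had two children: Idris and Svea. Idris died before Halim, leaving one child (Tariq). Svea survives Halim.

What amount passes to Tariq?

The entire 172,000 passes to the descendants.
That amount (172,000) is divided into 2 shares of 86,000: Svea takes 86,000; Idris's 86,000 share passes to Idris's issue.
Idris's share (86,000) passes entirely to Tariq.

Tariq receives 86,000.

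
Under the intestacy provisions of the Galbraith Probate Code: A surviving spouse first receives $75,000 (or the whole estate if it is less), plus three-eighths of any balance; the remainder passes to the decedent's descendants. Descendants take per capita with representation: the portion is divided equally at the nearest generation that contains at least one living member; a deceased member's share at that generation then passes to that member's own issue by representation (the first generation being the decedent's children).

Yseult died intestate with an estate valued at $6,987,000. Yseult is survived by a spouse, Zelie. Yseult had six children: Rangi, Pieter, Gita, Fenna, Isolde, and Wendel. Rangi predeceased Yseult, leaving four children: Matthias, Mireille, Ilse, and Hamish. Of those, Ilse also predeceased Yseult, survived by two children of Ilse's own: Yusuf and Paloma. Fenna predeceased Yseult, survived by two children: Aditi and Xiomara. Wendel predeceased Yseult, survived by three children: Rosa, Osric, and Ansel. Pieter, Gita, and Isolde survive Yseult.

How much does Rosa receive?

Rosa receives $240,000.

Zelie first takes $75,000, leaving a balance of $6,912,000. Zelie then takes three-eighths of the balance ($2,592,000), for a total of $2,667,000. The remaining $4,320,000 passes to the descendants.
The descendants' portion ($4,320,000) is divided into 6 shares of $720,000: Pieter, Gita, and Isolde each take $720,000; Rangi's $720,000 share passes to Rangi's issue; Fenna's $720,000 share passes to Fenna's issue; Wendel's $720,000 share passes to Wendel's issue.
Rangi's share ($720,000) is divided into 4 shares of $180,000: Matthias, Mireille, and Hamish each take $180,000; Ilse's $180,000 share passes to Ilse's issue.
Ilse's share ($180,000) is divided into 2 shares of $90,000: Yusuf and Paloma each take $90,000.
Fenna's share ($720,000) is divided into 2 shares of $360,000: Aditi and Xiomara each take $360,000.
Wendel's share ($720,000) is divided into 3 shares of $240,000: Rosa, Osric, and Ansel each take $240,000.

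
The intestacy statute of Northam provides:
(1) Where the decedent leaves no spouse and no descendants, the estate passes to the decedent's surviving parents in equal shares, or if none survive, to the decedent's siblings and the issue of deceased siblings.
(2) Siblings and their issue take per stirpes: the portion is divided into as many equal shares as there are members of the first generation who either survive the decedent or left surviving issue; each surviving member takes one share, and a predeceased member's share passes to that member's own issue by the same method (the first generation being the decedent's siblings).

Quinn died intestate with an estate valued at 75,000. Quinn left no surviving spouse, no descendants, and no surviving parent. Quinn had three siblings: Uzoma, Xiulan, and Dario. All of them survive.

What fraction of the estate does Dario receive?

Dario receives 1/3 of the estate.

The entire 75,000 passes to the siblings and their issue.
That amount (75,000) is divided into 3 shares of 25,000: Uzoma, Xiulan, and Dario each take 25,000.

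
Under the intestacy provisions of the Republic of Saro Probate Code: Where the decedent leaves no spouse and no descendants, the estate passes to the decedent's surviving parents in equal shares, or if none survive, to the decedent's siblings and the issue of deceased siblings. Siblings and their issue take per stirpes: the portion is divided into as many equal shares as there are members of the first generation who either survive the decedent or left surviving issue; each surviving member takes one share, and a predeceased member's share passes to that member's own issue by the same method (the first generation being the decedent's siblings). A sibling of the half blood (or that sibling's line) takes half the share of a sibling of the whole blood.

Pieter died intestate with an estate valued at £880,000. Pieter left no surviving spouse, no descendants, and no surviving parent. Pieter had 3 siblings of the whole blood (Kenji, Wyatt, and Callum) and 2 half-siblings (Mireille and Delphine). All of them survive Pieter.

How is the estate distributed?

Mireille: £110,000; Kenji: £220,000; Delphine: £110,000; Wyatt: £220,000; Callum: £220,000

The entire £880,000 passes to the siblings and their issue.
Counting each half-blood sibling's line as half a unit, there are 4 units in £880,000, so one unit is £220,000. Whole-blood lines (Kenji, Wyatt, and Callum) take £220,000 each; half-blood lines (Mireille and Delphine) take £110,000 each.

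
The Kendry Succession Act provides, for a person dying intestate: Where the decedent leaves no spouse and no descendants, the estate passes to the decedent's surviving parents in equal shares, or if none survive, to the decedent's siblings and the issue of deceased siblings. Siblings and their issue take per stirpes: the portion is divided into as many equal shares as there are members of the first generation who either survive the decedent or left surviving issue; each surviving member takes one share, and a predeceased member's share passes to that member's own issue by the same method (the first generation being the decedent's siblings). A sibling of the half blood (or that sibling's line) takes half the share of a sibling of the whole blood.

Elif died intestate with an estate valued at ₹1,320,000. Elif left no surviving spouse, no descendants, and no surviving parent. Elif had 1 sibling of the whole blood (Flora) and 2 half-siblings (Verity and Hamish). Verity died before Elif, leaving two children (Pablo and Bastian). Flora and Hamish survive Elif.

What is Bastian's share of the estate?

The entire ₹1,320,000 passes to the siblings and their issue.
Counting each half-blood sibling's line as half a unit, there are 2 units in ₹1,320,000, so one unit is ₹660,000. Whole-blood lines (Flora) take ₹660,000 each; half-blood lines (Verity and Hamish) take ₹330,000 each.
Verity's share (₹330,000) is divided into 2 shares of ₹165,000: Pablo and Bastian each take ₹165,000.

Bastian receives ₹165,000.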